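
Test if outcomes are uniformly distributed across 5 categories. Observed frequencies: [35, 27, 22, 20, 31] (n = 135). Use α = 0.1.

Expected = 27 each. χ² = Σ(O-E)²/E = 5.704. df = 4, critical value = 7.779. Fail to reject H₀.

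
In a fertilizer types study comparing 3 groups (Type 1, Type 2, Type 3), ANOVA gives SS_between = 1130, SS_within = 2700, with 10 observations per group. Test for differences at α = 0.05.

df_between = 2, df_within = 27. F = MS_between/MS_within = 565.0/100.0 = 5.65. F_crit ≈ 3.354. Reject H₀. At least one mean differs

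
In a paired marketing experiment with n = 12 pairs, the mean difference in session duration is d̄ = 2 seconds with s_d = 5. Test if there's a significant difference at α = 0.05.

t = d̄/(s_d/√n) = 2/(5/√12) = 1.386. df = 11, critical t = ±2.201. Fail to reject H₀.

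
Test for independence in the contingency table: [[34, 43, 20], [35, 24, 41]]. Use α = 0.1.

χ² = 12.589. df = 2, critical = 4.605. Reject H₀. Variables are dependent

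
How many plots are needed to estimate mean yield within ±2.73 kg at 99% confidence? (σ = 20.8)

n = (z*σ/E)² = (2.576×20.8/2.73)² = 385.2 → n = 386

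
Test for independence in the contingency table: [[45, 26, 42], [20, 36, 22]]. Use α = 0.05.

χ² = 11.449. df = 2, critical = 5.991. Reject H₀. Variables are dependent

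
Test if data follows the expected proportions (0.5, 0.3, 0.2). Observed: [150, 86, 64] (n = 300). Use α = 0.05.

Expected: [150.0, 90.0, 60.0]. χ² = 0.444. df = 2, critical = 5.991. Fail to reject H₀.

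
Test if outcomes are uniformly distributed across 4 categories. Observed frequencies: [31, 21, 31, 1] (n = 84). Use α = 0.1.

Expected = 21 each. χ² = Σ(O-E)²/E = 28.571. df = 3, critical value = 6.251. Reject H₀.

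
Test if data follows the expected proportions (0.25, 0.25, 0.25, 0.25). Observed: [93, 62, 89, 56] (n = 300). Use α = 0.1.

Expected: [75.0, 75.0, 75.0, 75.0]. χ² = 14.0. df = 3, critical = 6.251. Reject H₀.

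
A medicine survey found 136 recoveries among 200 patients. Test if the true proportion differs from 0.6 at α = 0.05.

p̂ = 0.68, p₀ = 0.6. z = (p̂ - p₀)/√(p₀(1-p₀)/n) = 2.309. Critical: ±1.96. Reject H₀.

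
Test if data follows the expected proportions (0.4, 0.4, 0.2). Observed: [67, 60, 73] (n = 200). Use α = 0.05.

Expected: [80.0, 80.0, 40.0]. χ² = 34.337. df = 2, critical = 5.991. Reject H₀.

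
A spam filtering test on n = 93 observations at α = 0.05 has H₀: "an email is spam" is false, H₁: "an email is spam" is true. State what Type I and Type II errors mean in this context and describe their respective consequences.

Type I (false positive): concluding that an email is spam when it is not — a legitimate email is sent to the spam folder and the user misses it. Type II (false negative): failing to conclude that an email is spam when it is — a spam email lands in the inbox. Which is costlier depends on domain priorities and is a judgement call rather than a statistical fact.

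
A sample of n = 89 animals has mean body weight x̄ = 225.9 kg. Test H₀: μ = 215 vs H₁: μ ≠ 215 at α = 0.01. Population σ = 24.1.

z = (x̄ - μ₀)/(σ/√n) = (225.9 - 215)/(24.1/√89) = 4.267. Critical value: ±2.576. Since |4.267| > 2.576, Reject H₀.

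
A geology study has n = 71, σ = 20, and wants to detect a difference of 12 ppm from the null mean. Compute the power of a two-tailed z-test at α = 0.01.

SE = σ/√n = 20/√71 = 2.374. Non-centrality λ = d/SE = 12/2.374 = 5.056. Power ≈ Φ(λ - z_{α/2}) = Φ(5.056 - 2.576) = Φ(2.48) = 0.993.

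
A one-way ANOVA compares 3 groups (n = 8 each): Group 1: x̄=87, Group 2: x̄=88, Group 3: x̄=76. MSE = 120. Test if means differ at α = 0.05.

Grand mean = 83.67. SS_between = 709.33, MS_between = 354.67. F = 2.956, F_crit ≈ 3.467. Fail to reject H₀.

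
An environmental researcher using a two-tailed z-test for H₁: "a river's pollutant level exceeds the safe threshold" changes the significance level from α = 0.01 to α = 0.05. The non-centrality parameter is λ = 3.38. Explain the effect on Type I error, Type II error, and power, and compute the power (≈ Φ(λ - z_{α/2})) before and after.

Increasing α from 0.01 to 0.05:
• Type I error rate increases (α is the Type I rate by definition).
• Critical value moves from z_{α/2} = 2.576 to 1.96, so power = Φ(λ - z_{α/2}) goes from Φ(3.38 - 2.576) = 0.789 to Φ(3.38 - 1.96) = 0.922.
• Type II error rate β = 1 - power therefore decreases (0.211 → 0.078).
Appropriate when false negatives are costly — here, allowing unsafe pollution to continue.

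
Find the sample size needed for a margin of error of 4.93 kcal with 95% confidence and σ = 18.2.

n = (z*σ/E)² = (1.96×18.2/4.93)² = 52.4 → n = 53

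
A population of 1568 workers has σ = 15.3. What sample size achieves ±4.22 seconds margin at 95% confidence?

Without FPC: n₀ = (1.96×15.3/4.22)² = 50.498. With FPC: n = n₀N/(n₀+N-1) = 49.0 → n = 49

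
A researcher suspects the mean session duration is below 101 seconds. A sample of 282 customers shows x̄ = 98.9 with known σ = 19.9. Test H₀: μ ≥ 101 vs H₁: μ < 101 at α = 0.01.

z = -1.772. Critical value: -2.33. Fail to reject H₀.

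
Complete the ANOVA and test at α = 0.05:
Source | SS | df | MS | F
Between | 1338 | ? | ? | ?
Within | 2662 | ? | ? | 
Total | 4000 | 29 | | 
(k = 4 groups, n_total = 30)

df_between = 3, df_within = 26. MS_between = 446.0, MS_within = 102.38. F = 4.356, F_crit ≈ 2.975. Reject H₀.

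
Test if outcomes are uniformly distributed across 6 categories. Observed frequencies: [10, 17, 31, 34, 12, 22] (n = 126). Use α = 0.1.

Expected = 21 each. χ² = Σ(O-E)²/E = 23.238. df = 5, critical value = 9.236. Reject H₀.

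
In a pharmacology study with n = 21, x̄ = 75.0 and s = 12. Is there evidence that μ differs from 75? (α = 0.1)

t = (x̄ - μ₀)/(s/√n) = (75.0 - 75)/(12/√21) = 0.0. df = 20, critical t = ±1.725. Fail to reject H₀.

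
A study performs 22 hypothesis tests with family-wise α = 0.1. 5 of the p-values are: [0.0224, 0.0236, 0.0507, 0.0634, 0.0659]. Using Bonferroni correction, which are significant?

Bonferroni α = 0.1/22 = 0.00455. None of the given p-values are significant.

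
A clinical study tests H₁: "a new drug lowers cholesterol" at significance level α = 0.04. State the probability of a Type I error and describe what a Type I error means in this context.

P(Type I error) = α = 0.04. A Type I error is rejecting H₀ when H₀ is actually true (false positive) — here, concluding that a new drug lowers cholesterol when in fact this is not the case. Consequence: approving an ineffective drug — patients take a useless medication and may skip effective alternatives.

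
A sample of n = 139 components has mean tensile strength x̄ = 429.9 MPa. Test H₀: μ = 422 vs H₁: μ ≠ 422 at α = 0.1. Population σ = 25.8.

z = (x̄ - μ₀)/(σ/√n) = (429.9 - 422)/(25.8/√139) = 3.61. Critical value: ±1.645. Since |3.61| > 1.645, Reject H₀.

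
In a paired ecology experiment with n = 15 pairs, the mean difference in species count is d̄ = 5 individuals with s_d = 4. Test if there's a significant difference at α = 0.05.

t = d̄/(s_d/√n) = 5/(4/√15) = 4.841. df = 14, critical t = ±2.145. Reject H₀.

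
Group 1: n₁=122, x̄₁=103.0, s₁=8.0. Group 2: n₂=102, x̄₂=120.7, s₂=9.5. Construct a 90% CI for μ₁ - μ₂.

Difference = -17.7. SE = √(8.0²/122 + 9.5²/102) = 1.187. CI = (-19.65, -15.75)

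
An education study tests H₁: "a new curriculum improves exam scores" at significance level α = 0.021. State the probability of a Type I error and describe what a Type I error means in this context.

P(Type I error) = α = 0.021. A Type I error is rejecting H₀ when H₀ is actually true (false positive) — here, concluding that a new curriculum improves exam scores when in fact this is not the case. Consequence: adopting a curriculum that gives no real benefit — disruption for nothing.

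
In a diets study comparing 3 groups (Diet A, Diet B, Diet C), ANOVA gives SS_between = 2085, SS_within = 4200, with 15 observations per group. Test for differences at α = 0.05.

df_between = 2, df_within = 42. F = MS_between/MS_within = 1042.5/100.0 = 10.425. F_crit ≈ 3.22. Reject H₀. At least one mean differs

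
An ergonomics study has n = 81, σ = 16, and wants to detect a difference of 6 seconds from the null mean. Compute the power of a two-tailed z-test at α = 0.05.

SE = σ/√n = 16/√81 = 1.778. Non-centrality λ = d/SE = 6/1.778 = 3.375. Power ≈ Φ(λ - z_{α/2}) = Φ(3.375 - 1.96) = Φ(1.415) = 0.921.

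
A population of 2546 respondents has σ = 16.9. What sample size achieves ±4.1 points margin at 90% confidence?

Without FPC: n₀ = (1.645×16.9/4.1)² = 45.977. With FPC: n = n₀N/(n₀+N-1) = 45.2 → n = 46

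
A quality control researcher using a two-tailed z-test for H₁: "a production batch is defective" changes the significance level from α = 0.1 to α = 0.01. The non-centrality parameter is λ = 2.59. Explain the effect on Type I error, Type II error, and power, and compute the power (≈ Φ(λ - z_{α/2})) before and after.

Decreasing α from 0.1 to 0.01:
• Type I error rate decreases (α is the Type I rate by definition).
• Critical value moves from z_{α/2} = 1.645 to 2.576, so power = Φ(λ - z_{α/2}) goes from Φ(2.59 - 1.645) = 0.828 to Φ(2.59 - 2.576) = 0.506.
• Type II error rate β = 1 - power therefore increases (0.172 → 0.494).
Appropriate when false positives are costly — here, scrapping a good batch — wasted material and cost for no reason.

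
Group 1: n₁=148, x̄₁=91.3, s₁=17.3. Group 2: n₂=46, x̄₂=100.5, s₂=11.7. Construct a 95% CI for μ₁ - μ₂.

Difference = -9.2. SE = √(17.3²/148 + 11.7²/46) = 2.236. CI = (-13.58, -4.82)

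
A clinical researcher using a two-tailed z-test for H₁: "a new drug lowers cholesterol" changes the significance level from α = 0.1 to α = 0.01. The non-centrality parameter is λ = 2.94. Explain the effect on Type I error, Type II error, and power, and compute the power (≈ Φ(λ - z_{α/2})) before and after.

Decreasing α from 0.1 to 0.01:
• Type I error rate decreases (α is the Type I rate by definition).
• Critical value moves from z_{α/2} = 1.645 to 2.576, so power = Φ(λ - z_{α/2}) goes from Φ(2.94 - 1.645) = 0.902 to Φ(2.94 - 2.576) = 0.642.
• Type II error rate β = 1 - power therefore increases (0.098 → 0.358).
Appropriate when false positives are costly — here, approving an ineffective drug — patients take a useless medication and may skip effective alternatives.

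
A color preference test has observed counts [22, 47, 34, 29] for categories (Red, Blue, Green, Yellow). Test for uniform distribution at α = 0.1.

Expected = 33 each. χ² = Σ(O-E)²/E = 10.121. df = 3, critical value = 6.251. Reject H₀.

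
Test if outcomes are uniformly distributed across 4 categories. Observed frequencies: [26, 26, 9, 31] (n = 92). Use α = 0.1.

Expected = 23 each. χ² = Σ(O-E)²/E = 12.087. df = 3, critical value = 6.251. Reject H₀.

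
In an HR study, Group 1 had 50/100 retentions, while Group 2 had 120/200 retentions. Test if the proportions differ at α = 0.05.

p̂₁ = 0.5, p̂₂ = 0.6, pooled p̂ = 0.567. z = -1.648. Critical: ±1.96. Fail to reject H₀.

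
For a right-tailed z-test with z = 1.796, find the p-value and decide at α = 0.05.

p = P(Z > 1.796) = 1 - Φ(1.796) ≈ 0.0362. Since p < 0.05, reject H₀ (significant) at α = 0.05.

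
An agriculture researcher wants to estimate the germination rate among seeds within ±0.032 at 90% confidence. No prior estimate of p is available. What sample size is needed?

Conservative approach: use p = 0.5 (maximizes p(1-p) = 0.25). n = z²(0.25)/E² = 1.645²×0.25/0.032² = 660.7 → n = 661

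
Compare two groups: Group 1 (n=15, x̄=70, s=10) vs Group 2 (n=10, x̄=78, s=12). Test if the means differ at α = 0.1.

Pooled sp = 10.83. t = -1.81, df = 23. Critical t = ±1.714. Reject H₀.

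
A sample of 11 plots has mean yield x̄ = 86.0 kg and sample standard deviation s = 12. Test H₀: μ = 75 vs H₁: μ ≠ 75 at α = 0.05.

t = (x̄ - μ₀)/(s/√n) = (86.0 - 75)/(12/√11) = 3.04. df = 10, critical t = ±2.228. Reject H₀.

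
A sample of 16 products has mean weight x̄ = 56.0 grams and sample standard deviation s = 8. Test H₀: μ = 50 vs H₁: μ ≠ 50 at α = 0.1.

t = (x̄ - μ₀)/(s/√n) = (56.0 - 50)/(8/√16) = 3.0. df = 15, critical t = ±1.753. Reject H₀.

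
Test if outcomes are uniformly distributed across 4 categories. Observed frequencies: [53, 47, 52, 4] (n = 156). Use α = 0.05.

Expected = 39 each. χ² = Σ(O-E)²/E = 42.41. df = 3, critical value = 7.815. Reject H₀.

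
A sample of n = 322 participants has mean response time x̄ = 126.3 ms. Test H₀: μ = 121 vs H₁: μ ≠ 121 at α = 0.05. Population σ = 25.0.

z = (x̄ - μ₀)/(σ/√n) = (126.3 - 121)/(25.0/√322) = 3.804. Critical value: ±1.96. Since |3.804| > 1.96, Reject H₀.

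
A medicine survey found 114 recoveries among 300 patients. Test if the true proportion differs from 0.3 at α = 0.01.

p̂ = 0.38, p₀ = 0.3. z = (p̂ - p₀)/√(p₀(1-p₀)/n) = 3.024. Critical: ±2.576. Reject H₀.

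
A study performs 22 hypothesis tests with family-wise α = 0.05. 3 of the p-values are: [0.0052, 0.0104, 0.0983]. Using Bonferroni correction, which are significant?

Bonferroni α = 0.05/22 = 0.00227. None of the given p-values are significant.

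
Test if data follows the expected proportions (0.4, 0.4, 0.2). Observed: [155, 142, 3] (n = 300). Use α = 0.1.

Expected: [120.0, 120.0, 60.0]. χ² = 68.392. df = 2, critical = 4.605. Reject H₀.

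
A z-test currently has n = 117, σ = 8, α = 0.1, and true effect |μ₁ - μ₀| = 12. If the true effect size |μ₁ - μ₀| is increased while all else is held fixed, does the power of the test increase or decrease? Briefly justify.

Power increases: a larger true effect increases the non-centrality λ = |μ₁ - μ₀|/(σ/√n).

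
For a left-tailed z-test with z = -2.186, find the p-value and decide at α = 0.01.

p = P(Z < -2.186) = Φ(-2.186) ≈ 0.0144. Since p ≥ 0.01, fail to reject H₀ (not significant) at α = 0.01.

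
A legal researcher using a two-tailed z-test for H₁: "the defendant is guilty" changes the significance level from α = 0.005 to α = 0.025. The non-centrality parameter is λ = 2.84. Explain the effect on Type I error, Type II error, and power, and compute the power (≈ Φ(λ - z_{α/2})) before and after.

Increasing α from 0.005 to 0.025:
• Type I error rate increases (α is the Type I rate by definition).
• Critical value moves from z_{α/2} = 2.807 to 2.241, so power = Φ(λ - z_{α/2}) goes from Φ(2.84 - 2.807) = 0.513 to Φ(2.84 - 2.241) = 0.725.
• Type II error rate β = 1 - power therefore decreases (0.487 → 0.275).
Appropriate when false negatives are costly — here, acquitting a guilty person.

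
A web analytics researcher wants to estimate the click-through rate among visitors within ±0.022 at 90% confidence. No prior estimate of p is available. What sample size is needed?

Conservative approach: use p = 0.5 (maximizes p(1-p) = 0.25). n = z²(0.25)/E² = 1.645²×0.25/0.022² = 1397.7 → n = 1398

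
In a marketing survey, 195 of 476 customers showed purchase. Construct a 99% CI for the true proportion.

p̂ = 0.41. CI = p̂ ± z*√(p̂(1-p̂)/n) = (0.352, 0.468)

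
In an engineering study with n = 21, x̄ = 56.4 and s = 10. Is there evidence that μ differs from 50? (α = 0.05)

t = (x̄ - μ₀)/(s/√n) = (56.4 - 50)/(10/√21) = 2.933. df = 20, critical t = ±2.086. Reject H₀.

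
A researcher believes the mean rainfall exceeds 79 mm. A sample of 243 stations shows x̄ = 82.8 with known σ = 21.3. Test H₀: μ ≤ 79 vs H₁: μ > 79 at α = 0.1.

z = 2.781. Critical value: 1.28. Reject H₀.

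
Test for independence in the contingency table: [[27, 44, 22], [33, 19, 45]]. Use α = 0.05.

χ² = 18.34. df = 2, critical = 5.991. Reject H₀. Variables are dependent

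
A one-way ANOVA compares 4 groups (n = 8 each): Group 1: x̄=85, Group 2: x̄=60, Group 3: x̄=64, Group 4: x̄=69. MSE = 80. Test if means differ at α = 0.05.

Grand mean = 69.5. SS_between = 2888.0, MS_between = 962.67. F = 12.033, F_crit ≈ 2.947. Reject H₀.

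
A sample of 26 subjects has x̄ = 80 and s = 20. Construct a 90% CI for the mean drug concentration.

CI = x̄ ± t*(s/√n) = 80 ± 1.708(20/√26) = (73.3, 86.7)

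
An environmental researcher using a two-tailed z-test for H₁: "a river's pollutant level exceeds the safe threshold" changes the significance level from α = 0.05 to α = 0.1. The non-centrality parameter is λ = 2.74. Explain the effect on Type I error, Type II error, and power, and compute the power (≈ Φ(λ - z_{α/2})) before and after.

Increasing α from 0.05 to 0.1:
• Type I error rate increases (α is the Type I rate by definition).
• Critical value moves from z_{α/2} = 1.96 to 1.645, so power = Φ(λ - z_{α/2}) goes from Φ(2.74 - 1.96) = 0.782 to Φ(2.74 - 1.645) = 0.863.
• Type II error rate β = 1 - power therefore decreases (0.218 → 0.137).
Appropriate when false negatives are costly — here, allowing unsafe pollution to continue.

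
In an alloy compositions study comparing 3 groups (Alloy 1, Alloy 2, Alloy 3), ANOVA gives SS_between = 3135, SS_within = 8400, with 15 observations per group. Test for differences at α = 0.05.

df_between = 2, df_within = 42. F = MS_between/MS_within = 1567.5/200.0 = 7.838. F_crit ≈ 3.22. Reject H₀. At least one mean differs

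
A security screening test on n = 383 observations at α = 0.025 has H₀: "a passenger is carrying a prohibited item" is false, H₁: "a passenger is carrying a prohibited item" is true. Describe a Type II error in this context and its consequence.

Type II error: failing to reject H₀ when it is false — concluding that a passenger is carrying a prohibited item is not supported when in fact it is. Consequence: letting a prohibited item through — security breach.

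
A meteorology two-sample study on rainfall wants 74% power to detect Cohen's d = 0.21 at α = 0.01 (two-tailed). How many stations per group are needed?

z_{α/2} = 2.576, z_β = Φ⁻¹(0.74) = 0.643. For small effect (d = 0.21): n per group = 2(z_{α/2} + z_β)²/d² = 2(2.576 + 0.643)²/0.21² = 469.9 → 470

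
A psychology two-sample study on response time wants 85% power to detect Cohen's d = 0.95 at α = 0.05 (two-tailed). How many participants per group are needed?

z_{α/2} = 1.96, z_β = Φ⁻¹(0.85) = 1.036. For large effect (d = 0.95): n per group = 2(z_{α/2} + z_β)²/d² = 2(1.96 + 1.036)²/0.95² = 19.9 → 20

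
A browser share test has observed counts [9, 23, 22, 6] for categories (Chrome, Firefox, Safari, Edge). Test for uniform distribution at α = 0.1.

Expected = 15 each. χ² = Σ(O-E)²/E = 15.333. df = 3, critical value = 6.251. Reject H₀.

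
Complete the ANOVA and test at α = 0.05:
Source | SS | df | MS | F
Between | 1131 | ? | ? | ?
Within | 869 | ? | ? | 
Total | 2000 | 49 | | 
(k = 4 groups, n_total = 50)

df_between = 3, df_within = 46. MS_between = 377.0, MS_within = 18.89. F = 19.956, F_crit ≈ 2.807. Reject H₀.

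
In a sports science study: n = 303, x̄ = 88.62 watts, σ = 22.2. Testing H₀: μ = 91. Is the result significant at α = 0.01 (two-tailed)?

z = (88.62 - 91)/(22.2/√303) = -1.866. Since |z| ≤ 2.576, not significant at α = 0.01.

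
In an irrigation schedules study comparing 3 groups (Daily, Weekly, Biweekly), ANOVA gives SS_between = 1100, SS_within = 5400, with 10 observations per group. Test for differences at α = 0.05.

df_between = 2, df_within = 27. F = MS_between/MS_within = 550.0/200.0 = 2.75. F_crit ≈ 3.354. Fail to reject H₀.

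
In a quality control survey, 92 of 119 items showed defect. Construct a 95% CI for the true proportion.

p̂ = 0.773. CI = p̂ ± z*√(p̂(1-p̂)/n) = (0.698, 0.848)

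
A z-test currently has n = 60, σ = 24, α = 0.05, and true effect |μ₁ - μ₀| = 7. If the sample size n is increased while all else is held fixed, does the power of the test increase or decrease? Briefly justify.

Power increases: a larger n shrinks the standard error σ/√n, moving the sampling distribution under H₁ further from the critical value.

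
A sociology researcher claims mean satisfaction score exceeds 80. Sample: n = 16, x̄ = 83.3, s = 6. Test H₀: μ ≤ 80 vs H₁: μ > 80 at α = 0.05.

t = (83.3 - 80)/(6/√16) = 2.2, df = 15. Critical t = 1.753. Reject H₀.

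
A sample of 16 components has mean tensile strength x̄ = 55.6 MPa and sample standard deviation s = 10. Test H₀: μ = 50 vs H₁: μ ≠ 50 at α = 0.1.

t = (x̄ - μ₀)/(s/√n) = (55.6 - 50)/(10/√16) = 2.24. df = 15, critical t = ±1.753. Reject H₀.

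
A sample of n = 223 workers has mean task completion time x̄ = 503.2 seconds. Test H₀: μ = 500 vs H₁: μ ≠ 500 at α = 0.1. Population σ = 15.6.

z = (x̄ - μ₀)/(σ/√n) = (503.2 - 500)/(15.6/√223) = 3.063. Critical value: ±1.645. Since |3.063| > 1.645, Reject H₀.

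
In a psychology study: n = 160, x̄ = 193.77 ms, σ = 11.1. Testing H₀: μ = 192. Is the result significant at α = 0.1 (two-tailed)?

z = (193.77 - 192)/(11.1/√160) = 2.017. Since |z| > 1.645, significant at α = 0.1.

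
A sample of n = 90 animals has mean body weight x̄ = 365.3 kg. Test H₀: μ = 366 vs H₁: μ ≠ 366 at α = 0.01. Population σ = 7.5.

z = (x̄ - μ₀)/(σ/√n) = (365.3 - 366)/(7.5/√90) = -0.885. Critical value: ±2.576. Since |-0.885| ≤ 2.576, Fail to reject H₀.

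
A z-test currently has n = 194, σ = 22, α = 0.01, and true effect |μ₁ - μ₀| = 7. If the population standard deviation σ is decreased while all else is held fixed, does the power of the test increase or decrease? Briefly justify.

Power increases: a smaller σ shrinks the standard error σ/√n, moving the sampling distribution under H₁ further from the critical value.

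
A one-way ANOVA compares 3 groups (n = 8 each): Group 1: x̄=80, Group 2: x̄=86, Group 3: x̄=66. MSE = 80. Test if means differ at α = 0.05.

Grand mean = 77.33. SS_between = 1685.33, MS_between = 842.67. F = 10.533, F_crit ≈ 3.467. Reject H₀.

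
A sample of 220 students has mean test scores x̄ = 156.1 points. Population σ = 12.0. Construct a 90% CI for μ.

CI = x̄ ± z*(σ/√n) = 156.1 ± 1.645(12.0/√220) = 156.1 ± 1.33 = (154.77, 157.43)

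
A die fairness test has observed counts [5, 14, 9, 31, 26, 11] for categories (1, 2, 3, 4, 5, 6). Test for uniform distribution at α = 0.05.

Expected = 16 each. χ² = Σ(O-E)²/E = 32.75. df = 5, critical value = 11.07. Reject H₀.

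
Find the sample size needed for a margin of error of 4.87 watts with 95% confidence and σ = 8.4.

n = (z*σ/E)² = (1.96×8.4/4.87)² = 11.4 → n = 12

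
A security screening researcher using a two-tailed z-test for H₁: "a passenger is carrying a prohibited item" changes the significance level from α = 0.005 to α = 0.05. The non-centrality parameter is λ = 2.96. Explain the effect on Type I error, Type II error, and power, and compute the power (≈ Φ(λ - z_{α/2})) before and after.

Increasing α from 0.005 to 0.05:
• Type I error rate increases (α is the Type I rate by definition).
• Critical value moves from z_{α/2} = 2.807 to 1.96, so power = Φ(λ - z_{α/2}) goes from Φ(2.96 - 2.807) = 0.561 to Φ(2.96 - 1.96) = 0.841.
• Type II error rate β = 1 - power therefore decreases (0.439 → 0.159).
Appropriate when false negatives are costly — here, letting a prohibited item through — security breach.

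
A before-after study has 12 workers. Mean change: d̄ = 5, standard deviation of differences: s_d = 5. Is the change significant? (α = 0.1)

t = d̄/(s_d/√n) = 5/(5/√12) = 3.464. df = 11, critical t = ±1.796. Reject H₀.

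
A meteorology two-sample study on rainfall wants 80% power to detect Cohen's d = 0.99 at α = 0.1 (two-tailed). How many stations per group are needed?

z_{α/2} = 1.645, z_β = Φ⁻¹(0.8) = 0.842. For large effect (d = 0.99): n per group = 2(z_{α/2} + z_β)²/d² = 2(1.645 + 0.842)²/0.99² = 12.6 → 13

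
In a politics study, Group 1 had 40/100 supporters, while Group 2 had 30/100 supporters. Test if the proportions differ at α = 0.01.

p̂₁ = 0.4, p̂₂ = 0.3, pooled p̂ = 0.35. z = 1.482. Critical: ±2.576. Fail to reject H₀.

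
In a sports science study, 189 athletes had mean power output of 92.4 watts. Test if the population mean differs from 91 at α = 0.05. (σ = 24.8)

z = (x̄ - μ₀)/(σ/√n) = (92.4 - 91)/(24.8/√189) = 0.776. Critical value: ±1.96. Since |0.776| ≤ 1.96, Fail to reject H₀.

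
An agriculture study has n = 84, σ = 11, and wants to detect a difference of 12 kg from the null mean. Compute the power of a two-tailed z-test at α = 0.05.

SE = σ/√n = 11/√84 = 1.2. Non-centrality λ = d/SE = 12/1.2 = 9.998. Power ≈ Φ(λ - z_{α/2}) = Φ(9.998 - 1.96) = Φ(8.038) = 1.0.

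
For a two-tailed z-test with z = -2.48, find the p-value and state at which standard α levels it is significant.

p = 2·P(Z > |-2.48|) = 2·(1 - Φ(2.48)) ≈ 0.0131. Significant at α = 0.1; Significant at α = 0.05.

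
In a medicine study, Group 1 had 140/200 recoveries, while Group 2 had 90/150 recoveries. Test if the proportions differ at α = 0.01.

p̂₁ = 0.7, p̂₂ = 0.6, pooled p̂ = 0.657. z = 1.95. Critical: ±2.576. Fail to reject H₀.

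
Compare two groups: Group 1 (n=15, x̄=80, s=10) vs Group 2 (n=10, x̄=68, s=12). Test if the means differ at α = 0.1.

Pooled sp = 10.83. t = 2.715, df = 23. Critical t = ±1.714. Reject H₀.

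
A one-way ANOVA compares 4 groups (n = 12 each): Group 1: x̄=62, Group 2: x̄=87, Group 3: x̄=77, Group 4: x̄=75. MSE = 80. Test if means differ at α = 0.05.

Grand mean = 75.25. SS_between = 3801.0, MS_between = 1267.0. F = 15.838, F_crit ≈ 2.816. Reject H₀.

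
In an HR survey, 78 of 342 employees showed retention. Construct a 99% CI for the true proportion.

p̂ = 0.228. CI = p̂ ± z*√(p̂(1-p̂)/n) = (0.17, 0.287)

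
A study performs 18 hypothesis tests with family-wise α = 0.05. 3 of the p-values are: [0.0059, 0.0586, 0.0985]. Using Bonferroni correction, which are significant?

Bonferroni α = 0.05/18 = 0.00278. None of the given p-values are significant.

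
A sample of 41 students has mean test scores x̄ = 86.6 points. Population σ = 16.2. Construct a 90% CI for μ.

CI = x̄ ± z*(σ/√n) = 86.6 ± 1.645(16.2/√41) = 86.6 ± 4.16 = (82.44, 90.76)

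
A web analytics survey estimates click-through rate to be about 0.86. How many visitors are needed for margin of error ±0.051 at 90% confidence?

n = z²p(1-p)/E² = 1.645²×0.86×0.14/0.051² = 125.3 → n = 126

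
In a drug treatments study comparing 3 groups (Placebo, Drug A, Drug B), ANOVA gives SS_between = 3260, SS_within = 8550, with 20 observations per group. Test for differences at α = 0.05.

df_between = 2, df_within = 57. F = MS_between/MS_within = 1630.0/150.0 = 10.867. F_crit ≈ 3.159. Reject H₀. At least one mean differs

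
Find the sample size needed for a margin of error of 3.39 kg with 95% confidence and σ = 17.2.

n = (z*σ/E)² = (1.96×17.2/3.39)² = 98.9 → n = 99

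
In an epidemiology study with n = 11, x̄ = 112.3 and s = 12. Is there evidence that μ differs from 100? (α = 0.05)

t = (x̄ - μ₀)/(s/√n) = (112.3 - 100)/(12/√11) = 3.4. df = 10, critical t = ±2.228. Reject H₀.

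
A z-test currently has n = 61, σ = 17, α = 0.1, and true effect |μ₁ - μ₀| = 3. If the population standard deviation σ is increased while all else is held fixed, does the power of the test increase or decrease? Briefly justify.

Power decreases: a larger σ inflates the standard error σ/√n, pulling the sampling distribution under H₁ back toward the critical value.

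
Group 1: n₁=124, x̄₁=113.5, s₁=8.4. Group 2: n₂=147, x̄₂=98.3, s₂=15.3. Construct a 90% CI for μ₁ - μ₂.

Difference = 15.2. SE = √(8.4²/124 + 15.3²/147) = 1.47. CI = (12.78, 17.62)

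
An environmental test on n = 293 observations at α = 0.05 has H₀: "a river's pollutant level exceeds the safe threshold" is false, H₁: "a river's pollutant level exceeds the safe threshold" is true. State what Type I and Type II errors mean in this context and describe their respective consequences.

Type I (false positive): concluding that a river's pollutant level exceeds the safe threshold when it is not — shutting down a compliant factory unnecessarily. Type II (false negative): failing to conclude that a river's pollutant level exceeds the safe threshold when it is — allowing unsafe pollution to continue. Which is costlier depends on domain priorities and is a judgement call rather than a statistical fact.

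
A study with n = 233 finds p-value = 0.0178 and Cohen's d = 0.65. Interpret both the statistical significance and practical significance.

Statistically significant (p = 0.0178 < 0.05). Cohen's d = 0.65 indicates a medium effect size. Both statistical and practical significance should be considered.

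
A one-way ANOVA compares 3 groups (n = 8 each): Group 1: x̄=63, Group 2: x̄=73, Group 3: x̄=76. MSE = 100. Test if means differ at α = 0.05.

Grand mean = 70.67. SS_between = 741.33, MS_between = 370.67. F = 3.707, F_crit ≈ 3.467. Reject H₀.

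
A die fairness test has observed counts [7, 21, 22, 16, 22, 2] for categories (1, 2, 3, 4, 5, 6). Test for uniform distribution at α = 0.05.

Expected = 15 each. χ² = Σ(O-E)²/E = 24.533. df = 5, critical value = 11.07. Reject H₀.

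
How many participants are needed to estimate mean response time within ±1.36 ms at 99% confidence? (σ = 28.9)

n = (z*σ/E)² = (2.576×28.9/1.36)² = 2996.5 → n = 2997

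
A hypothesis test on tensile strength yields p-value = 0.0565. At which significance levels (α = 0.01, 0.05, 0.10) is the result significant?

p = 0.0565. Significant at: α = 0.1.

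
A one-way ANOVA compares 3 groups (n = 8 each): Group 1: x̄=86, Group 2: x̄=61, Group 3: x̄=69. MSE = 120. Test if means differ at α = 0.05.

Grand mean = 72.0. SS_between = 2608.0, MS_between = 1304.0. F = 10.867, F_crit ≈ 3.467. Reject H₀.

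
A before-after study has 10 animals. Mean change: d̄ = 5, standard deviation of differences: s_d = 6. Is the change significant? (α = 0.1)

t = d̄/(s_d/√n) = 5/(6/√10) = 2.635. df = 9, critical t = ±1.833. Reject H₀.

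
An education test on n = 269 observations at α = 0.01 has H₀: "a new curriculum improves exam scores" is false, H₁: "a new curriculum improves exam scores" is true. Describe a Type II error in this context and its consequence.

Type II error: failing to reject H₀ when it is false — concluding that a new curriculum improves exam scores is not supported when in fact it is. Consequence: keeping the old curriculum when the new one would have helped students.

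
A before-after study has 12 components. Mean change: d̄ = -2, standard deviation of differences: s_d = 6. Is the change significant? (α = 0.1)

t = d̄/(s_d/√n) = -2/(6/√12) = -1.155. df = 11, critical t = ±1.796. Fail to reject H₀.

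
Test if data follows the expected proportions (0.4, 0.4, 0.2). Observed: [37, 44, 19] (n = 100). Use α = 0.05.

Expected: [40.0, 40.0, 20.0]. χ² = 0.675. df = 2, critical = 5.991. Fail to reject H₀.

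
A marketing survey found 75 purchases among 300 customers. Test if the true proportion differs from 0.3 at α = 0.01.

p̂ = 0.25, p₀ = 0.3. z = (p̂ - p₀)/√(p₀(1-p₀)/n) = -1.89. Critical: ±2.576. Fail to reject H₀.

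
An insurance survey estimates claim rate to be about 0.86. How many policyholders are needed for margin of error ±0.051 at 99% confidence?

n = z²p(1-p)/E² = 2.576²×0.86×0.14/0.051² = 307.2 → n = 308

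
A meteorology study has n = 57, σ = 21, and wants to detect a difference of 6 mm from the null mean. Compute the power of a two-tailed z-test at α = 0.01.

SE = σ/√n = 21/√57 = 2.782. Non-centrality λ = d/SE = 6/2.782 = 2.157. Power ≈ Φ(λ - z_{α/2}) = Φ(2.157 - 2.576) = Φ(-0.419) = 0.338.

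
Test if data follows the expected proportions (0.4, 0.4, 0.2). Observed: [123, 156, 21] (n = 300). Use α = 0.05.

Expected: [120.0, 120.0, 60.0]. χ² = 36.225. df = 2, critical = 5.991. Reject H₀.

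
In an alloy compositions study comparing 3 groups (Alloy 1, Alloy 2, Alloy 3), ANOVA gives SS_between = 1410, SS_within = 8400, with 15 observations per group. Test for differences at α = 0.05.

df_between = 2, df_within = 42. F = MS_between/MS_within = 705.0/200.0 = 3.525. F_crit ≈ 3.22. Reject H₀. At least one mean differs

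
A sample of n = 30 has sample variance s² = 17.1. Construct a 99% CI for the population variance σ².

df = 29. χ²_{0.005} = 52.336, χ²_{0.995} = 13.121. CI for σ² = ((n-1)s²/χ²_{α/2}, (n-1)s²/χ²_{1-α/2}) = (29·17.1/52.336, 29·17.1/13.121) = (9.48, 37.79)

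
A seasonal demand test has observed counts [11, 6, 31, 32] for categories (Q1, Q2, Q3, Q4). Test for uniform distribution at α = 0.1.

Expected = 20 each. χ² = Σ(O-E)²/E = 27.1. df = 3, critical value = 6.251. Reject H₀.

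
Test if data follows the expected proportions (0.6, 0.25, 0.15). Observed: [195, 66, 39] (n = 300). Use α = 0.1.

Expected: [180.0, 75.0, 45.0]. χ² = 3.13. df = 2, critical = 4.605. Fail to reject H₀.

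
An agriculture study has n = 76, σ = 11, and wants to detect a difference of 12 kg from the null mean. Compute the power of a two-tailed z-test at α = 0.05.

SE = σ/√n = 11/√76 = 1.262. Non-centrality λ = d/SE = 12/1.262 = 9.51. Power ≈ Φ(λ - z_{α/2}) = Φ(9.51 - 1.96) = Φ(7.55) = 1.0.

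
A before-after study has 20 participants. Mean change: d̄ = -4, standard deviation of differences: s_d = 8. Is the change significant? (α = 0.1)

t = d̄/(s_d/√n) = -4/(8/√20) = -2.236. df = 19, critical t = ±1.729. Reject H₀.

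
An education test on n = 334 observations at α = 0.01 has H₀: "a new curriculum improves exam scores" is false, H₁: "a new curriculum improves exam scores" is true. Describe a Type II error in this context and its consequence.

Type II error: failing to reject H₀ when it is false — concluding that a new curriculum improves exam scores is not supported when in fact it is. Consequence: keeping the old curriculum when the new one would have helped students.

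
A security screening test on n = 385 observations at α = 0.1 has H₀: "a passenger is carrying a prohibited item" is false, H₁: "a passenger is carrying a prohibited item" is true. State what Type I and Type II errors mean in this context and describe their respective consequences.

Type I (false positive): concluding that a passenger is carrying a prohibited item when it is not — detaining an innocent passenger — delay and inconvenience. Type II (false negative): failing to conclude that a passenger is carrying a prohibited item when it is — letting a prohibited item through — security breach. Which is costlier depends on domain priorities and is a judgement call rather than a statistical fact.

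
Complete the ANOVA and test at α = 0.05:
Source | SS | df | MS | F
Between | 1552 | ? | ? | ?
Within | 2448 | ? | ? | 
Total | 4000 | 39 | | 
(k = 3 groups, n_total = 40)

df_between = 2, df_within = 37. MS_between = 776.0, MS_within = 66.16. F = 11.729, F_crit ≈ 3.252. Reject H₀.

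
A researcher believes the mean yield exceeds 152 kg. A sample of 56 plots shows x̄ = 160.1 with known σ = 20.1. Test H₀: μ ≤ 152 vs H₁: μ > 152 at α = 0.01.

z = 3.016. Critical value: 2.33. Reject H₀.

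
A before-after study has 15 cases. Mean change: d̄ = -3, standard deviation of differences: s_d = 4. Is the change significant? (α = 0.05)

t = d̄/(s_d/√n) = -3/(4/√15) = -2.905. df = 14, critical t = ±2.145. Reject H₀.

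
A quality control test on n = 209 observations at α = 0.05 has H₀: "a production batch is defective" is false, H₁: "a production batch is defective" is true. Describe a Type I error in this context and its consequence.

Type I error: rejecting H₀ when it is true — concluding that a production batch is defective when in fact it is not. Consequence: scrapping a good batch — wasted material and cost for no reason.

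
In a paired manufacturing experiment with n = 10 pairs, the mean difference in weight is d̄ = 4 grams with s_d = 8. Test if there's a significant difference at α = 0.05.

t = d̄/(s_d/√n) = 4/(8/√10) = 1.581. df = 9, critical t = ±2.262. Fail to reject H₀.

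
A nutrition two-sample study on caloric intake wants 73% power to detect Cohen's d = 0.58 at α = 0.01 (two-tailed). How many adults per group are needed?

z_{α/2} = 2.576, z_β = Φ⁻¹(0.73) = 0.613. For medium effect (d = 0.58): n per group = 2(z_{α/2} + z_β)²/d² = 2(2.576 + 0.613)²/0.58² = 60.5 → 61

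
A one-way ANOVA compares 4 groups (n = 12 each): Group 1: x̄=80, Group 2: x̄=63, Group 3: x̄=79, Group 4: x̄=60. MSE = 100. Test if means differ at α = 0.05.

Grand mean = 70.5. SS_between = 3948.0, MS_between = 1316.0. F = 13.16, F_crit ≈ 2.816. Reject H₀.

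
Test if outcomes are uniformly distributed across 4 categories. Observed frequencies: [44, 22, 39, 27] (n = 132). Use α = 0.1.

Expected = 33 each. χ² = Σ(O-E)²/E = 9.515. df = 3, critical value = 6.251. Reject H₀.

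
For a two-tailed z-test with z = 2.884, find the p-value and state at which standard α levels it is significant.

p = 2·P(Z > |2.884|) = 2·(1 - Φ(2.884)) ≈ 0.0039. Significant at α = 0.1; Significant at α = 0.05; Significant at α = 0.01.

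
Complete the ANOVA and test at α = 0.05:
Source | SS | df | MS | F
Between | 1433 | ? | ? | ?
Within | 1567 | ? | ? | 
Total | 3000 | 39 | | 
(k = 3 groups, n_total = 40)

df_between = 2, df_within = 37. MS_between = 716.5, MS_within = 42.35. F = 16.918, F_crit ≈ 3.252. Reject H₀.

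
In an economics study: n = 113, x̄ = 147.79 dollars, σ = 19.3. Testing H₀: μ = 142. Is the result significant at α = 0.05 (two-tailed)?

z = (147.79 - 142)/(19.3/√113) = 3.189. Since |z| > 1.96, significant at α = 0.05.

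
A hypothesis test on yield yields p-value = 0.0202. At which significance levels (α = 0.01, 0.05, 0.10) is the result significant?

p = 0.0202. Significant at: α = 0.05, 0.1.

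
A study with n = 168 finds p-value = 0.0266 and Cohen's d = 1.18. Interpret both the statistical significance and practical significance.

Statistically significant (p = 0.0266 < 0.05). Cohen's d = 1.18 indicates a large effect size. Both statistical and practical significance should be considered.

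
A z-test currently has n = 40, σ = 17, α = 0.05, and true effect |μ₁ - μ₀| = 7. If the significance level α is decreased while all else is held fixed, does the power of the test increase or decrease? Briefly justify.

Power decreases: a smaller α raises the critical value, so less of the H₁ sampling distribution falls in the rejection region.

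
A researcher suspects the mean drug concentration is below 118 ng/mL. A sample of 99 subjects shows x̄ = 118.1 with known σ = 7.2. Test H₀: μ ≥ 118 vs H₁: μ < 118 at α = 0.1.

z = 0.138. Critical value: -1.28. Fail to reject H₀.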